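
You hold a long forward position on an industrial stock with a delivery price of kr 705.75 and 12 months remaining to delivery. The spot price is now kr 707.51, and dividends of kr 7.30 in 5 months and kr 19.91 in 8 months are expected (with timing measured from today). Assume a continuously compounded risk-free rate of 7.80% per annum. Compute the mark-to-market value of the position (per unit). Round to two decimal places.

kr 28.75

PV(remaining dividends) I = 7.30·e^(−0.0780·5/12) + 19.91·e^(−0.0780·8/12) = 25.9677
Current forward F = (S − I)·e^(rT) = (707.51 − 25.9677)·e^(0.0780·12/12) = 681.5423 × 1.081123 = 736.8311
Value (long) = (F − K)·e^(−rT) = (736.8311 − 705.75) × 0.924964 = 28.7489
Value = kr 28.75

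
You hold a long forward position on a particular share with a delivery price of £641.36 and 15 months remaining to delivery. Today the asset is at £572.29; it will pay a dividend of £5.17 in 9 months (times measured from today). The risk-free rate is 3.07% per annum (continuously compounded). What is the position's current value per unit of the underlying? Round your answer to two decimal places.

PV(remaining dividends) I = 5.17·e^(−0.0307·9/12) = 5.0523
Current forward F = (S − I)·e^(rT) = (572.29 − 5.0523)·e^(0.0307·15/12) = 567.2377 × 1.039121 = 589.4286
Value (long) = (F − K)·e^(−rT) = (589.4286 − 641.36) × 0.962352 = -49.9763
Value = -£49.98

-£49.98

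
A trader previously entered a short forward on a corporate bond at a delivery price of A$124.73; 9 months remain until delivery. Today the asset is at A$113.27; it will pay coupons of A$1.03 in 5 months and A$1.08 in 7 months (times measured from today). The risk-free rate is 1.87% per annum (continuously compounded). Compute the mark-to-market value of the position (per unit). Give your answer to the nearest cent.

A$11.81

PV(remaining coupons) I = 1.03·e^(−0.0187·5/12) + 1.08·e^(−0.0187·7/12) = 2.0903
Current forward F = (S − I)·e^(rT) = (113.27 − 2.0903)·e^(0.0187·9/12) = 111.1797 × 1.014124 = 112.7500
Value (long) = (F − K)·e^(−rT) = (112.7500 − 124.73) × 0.986073 = -11.8132
Short position value = −(long value) = A$11.81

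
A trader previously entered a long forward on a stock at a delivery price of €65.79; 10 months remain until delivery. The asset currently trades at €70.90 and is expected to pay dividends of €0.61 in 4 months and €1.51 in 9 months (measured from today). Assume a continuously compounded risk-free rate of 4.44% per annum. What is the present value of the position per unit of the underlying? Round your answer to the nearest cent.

€5.44

PV(remaining dividends) I = 0.61·e^(−0.0444·4/12) + 1.51·e^(−0.0444·9/12) = 2.0616
Current forward F = (S − I)·e^(rT) = (70.90 − 2.0616)·e^(0.0444·10/12) = 68.8384 × 1.037693 = 71.4331
Value (long) = (F − K)·e^(−rT) = (71.4331 − 65.79) × 0.963676 = 5.4381
Value = €5.44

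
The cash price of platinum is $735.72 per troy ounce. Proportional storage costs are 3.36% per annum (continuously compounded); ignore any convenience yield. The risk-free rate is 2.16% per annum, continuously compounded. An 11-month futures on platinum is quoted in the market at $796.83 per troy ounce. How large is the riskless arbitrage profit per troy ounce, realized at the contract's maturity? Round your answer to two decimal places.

Fair futures: F* = S·e^(carry·T), with carry = (r + u) = 0.0216 + 0.0336 = 0.0552
F* = 735.72 · e^(0.0552 × 11/12) = 735.72 · e^0.050600 = 735.72 × 1.051902 = $773.9053
Market $796.83 > fair $773.9053: forward overpriced → cash-and-carry (buy spot, short the forward).
At maturity, profit = |F_mkt − F*| = |796.83 − 773.9053| = $22.92 per troy ounce

$22.92 per troy ounce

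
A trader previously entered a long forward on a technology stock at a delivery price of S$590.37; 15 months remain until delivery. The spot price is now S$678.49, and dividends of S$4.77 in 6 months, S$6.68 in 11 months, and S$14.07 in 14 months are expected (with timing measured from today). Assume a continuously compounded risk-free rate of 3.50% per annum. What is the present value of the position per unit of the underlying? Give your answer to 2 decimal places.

S$88.73

PV(remaining dividends) I = 4.77·e^(−0.0350·6/12) + 6.68·e^(−0.0350·11/12) + 14.07·e^(−0.0350·14/12) = 24.6634
Current forward F = (S − I)·e^(rT) = (678.49 − 24.6634)·e^(0.0350·15/12) = 653.8266 × 1.044721 = 683.0664
Value (long) = (F − K)·e^(−rT) = (683.0664 − 590.37) × 0.957193 = 88.7283
Value = S$88.73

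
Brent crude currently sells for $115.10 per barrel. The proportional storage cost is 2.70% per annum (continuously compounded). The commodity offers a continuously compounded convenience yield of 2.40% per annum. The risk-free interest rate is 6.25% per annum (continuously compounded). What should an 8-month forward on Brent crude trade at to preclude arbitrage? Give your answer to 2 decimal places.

Net carry = r + u − y = 0.0625 + 0.0270 − 0.0240 = 0.0655
F = S·e^((r+u−y)T) = 115.10 · e^(0.0655 × 8/12) = 115.10 · e^0.043667
= 115.10 × 1.044634 = $120.24 per barrel

$120.24 per barrel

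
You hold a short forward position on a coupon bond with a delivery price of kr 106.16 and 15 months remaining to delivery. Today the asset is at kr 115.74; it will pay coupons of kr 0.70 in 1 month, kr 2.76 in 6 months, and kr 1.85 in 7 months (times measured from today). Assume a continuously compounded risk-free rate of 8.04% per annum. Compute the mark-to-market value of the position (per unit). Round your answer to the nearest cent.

PV(remaining coupons) I = 0.70·e^(−0.0804·1/12) + 2.76·e^(−0.0804·6/12) + 1.85·e^(−0.0804·7/12) = 5.1118
Current forward F = (S − I)·e^(rT) = (115.74 − 5.1118)·e^(0.0804·15/12) = 110.6282 × 1.105724 = 122.3243
Value (long) = (F − K)·e^(−rT) = (122.3243 − 106.16) × 0.904385 = 14.6188
Short position value = −(long value) = -kr 14.62

-kr 14.62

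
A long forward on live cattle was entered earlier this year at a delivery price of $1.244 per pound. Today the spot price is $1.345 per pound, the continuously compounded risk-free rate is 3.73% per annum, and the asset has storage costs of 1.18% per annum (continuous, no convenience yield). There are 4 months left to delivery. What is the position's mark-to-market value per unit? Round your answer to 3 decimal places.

$0.122 per pound

Current fair forward for the remaining 4 months: F = S·e^((r + u)·T), (r + u) = 0.0373 + 0.0118 = 0.0491
F = 1.345 · e^(0.0491 × 4/12) = 1.345 × 1.016501 = 1.3672
Value of long forward = (F − K)·e^(−rT) = (1.3672 − 1.244) · e^(−0.0373·4/12)
= 0.1232 × 0.987644 = 0.122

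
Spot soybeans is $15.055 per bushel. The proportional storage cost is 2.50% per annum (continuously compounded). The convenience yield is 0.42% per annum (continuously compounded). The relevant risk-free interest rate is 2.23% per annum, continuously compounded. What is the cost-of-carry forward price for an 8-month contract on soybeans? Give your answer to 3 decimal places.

Net carry = r + u − y = 0.0223 + 0.0250 − 0.0042 = 0.0431
F = S·e^((r+u−y)T) = 15.055 · e^(0.0431 × 8/12) = 15.055 · e^0.028733
= 15.055 × 1.029150 = $15.494 per bushel

$15.494 per bushel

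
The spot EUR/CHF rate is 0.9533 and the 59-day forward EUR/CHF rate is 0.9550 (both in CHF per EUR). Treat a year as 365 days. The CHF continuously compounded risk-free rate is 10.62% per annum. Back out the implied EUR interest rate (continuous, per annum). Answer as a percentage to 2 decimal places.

F = S·e^((r_CHF − r_EUR)T) ⇒ r_EUR = r_CHF − ln(F/S)/T
ln(0.9550/0.9533) = 0.001782; /(59/365) = 0.011024
r_EUR = 0.1062 − 0.011024 = 0.095176
r_EUR = 9.52%

9.52%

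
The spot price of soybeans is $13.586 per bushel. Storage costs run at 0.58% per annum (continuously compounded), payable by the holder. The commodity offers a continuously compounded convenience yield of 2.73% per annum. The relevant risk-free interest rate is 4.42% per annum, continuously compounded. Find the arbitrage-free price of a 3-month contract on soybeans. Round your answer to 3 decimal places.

Net carry = r + u − y = 0.0442 + 0.0058 − 0.0273 = 0.0227
F = S·e^((r+u−y)T) = 13.586 · e^(0.0227 × 3/12) = 13.586 · e^0.005675
= 13.586 × 1.005691 = $13.663 per bushel

$13.663 per bushel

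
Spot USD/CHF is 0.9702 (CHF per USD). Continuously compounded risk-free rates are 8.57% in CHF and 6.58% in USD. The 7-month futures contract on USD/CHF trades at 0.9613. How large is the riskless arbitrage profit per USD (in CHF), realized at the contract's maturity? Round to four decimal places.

0.0202 per USD (in CHF)

Fair futures: F* = S·e^(carry·T), with carry = (r_CHF − r_USD) = 0.0857 − 0.0658 = 0.0199
F* = 0.9702 · e^(0.0199 × 7/12) = 0.9702 · e^0.011608 = 0.9702 × 1.011676 = 0.9815
Market 0.9613 < fair 0.9815: forward underpriced → reverse cash-and-carry (short spot, go long the forward).
At maturity, profit = |F_mkt − F*| = |0.9613 − 0.9815| = 0.0202 per USD (in CHF)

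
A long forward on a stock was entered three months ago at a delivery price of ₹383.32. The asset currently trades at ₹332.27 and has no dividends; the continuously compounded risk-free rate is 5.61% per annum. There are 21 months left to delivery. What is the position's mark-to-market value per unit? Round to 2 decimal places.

-₹15.21

Current fair forward for the remaining 21 months: F = S·e^(r·T), r = 0.0561
F = 332.27 · e^(0.0561 × 21/12) = 332.27 × 1.103156 = 366.5456
Value of long forward = (F − K)·e^(−rT) = (366.5456 − 383.32) · e^(−0.0561·21/12)
= -16.7744 × 0.906490 = -15.21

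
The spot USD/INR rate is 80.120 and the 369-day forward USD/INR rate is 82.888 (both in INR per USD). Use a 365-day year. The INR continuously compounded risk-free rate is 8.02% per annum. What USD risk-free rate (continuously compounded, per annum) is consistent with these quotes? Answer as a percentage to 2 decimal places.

F = S·e^((r_INR − r_USD)T) ⇒ r_USD = r_INR − ln(F/S)/T
ln(82.888/80.120) = 0.033965; /(369/365) = 0.033597
r_USD = 0.0802 − 0.033597 = 0.046603
r_USD = 4.66%

4.66%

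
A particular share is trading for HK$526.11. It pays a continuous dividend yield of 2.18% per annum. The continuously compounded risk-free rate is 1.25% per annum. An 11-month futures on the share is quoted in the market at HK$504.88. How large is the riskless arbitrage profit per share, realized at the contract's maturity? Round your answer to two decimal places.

HK$16.76 per share

Fair futures: F* = S·e^(carry·T), with carry = (r − q) = 0.0125 − 0.0218 = -0.0093
F* = 526.11 · e^(-0.0093 × 11/12) = 526.11 · e^-0.008525 = 526.11 × 0.991511 = HK$521.6439
Market HK$504.88 < fair HK$521.6439: forward underpriced → reverse cash-and-carry (short spot, go long the forward).
At maturity, profit = |F_mkt − F*| = |504.88 − 521.6439| = HK$16.76 per share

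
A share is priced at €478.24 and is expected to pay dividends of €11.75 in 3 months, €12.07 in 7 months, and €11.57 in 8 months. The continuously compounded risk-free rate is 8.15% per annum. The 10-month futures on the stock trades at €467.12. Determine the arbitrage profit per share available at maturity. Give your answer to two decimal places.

PV(dividends) I = 11.75·e^(−0.0815·3/12) + 12.07·e^(−0.0815·7/12) + 11.57·e^(−0.0815·8/12) = 33.9808
Fair futures F* = (S − I)·e^(rT) = (478.24 − 33.9808)·e^0.067917 = 444.2592 × 1.070276 = 475.4800
Market €467.12 < fair 475.4800: forward underpriced → reverse cash-and-carry (short the stock, invest proceeds at r, pay the dividends, go long the forward).
Profit at T = |F_mkt − F*| = |467.12 − 475.4800| = €8.36 per share

€8.36 per share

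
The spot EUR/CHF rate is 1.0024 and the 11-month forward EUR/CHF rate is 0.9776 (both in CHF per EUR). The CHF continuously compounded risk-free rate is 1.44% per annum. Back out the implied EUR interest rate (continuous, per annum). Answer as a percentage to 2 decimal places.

4.17%

F = S·e^((r_CHF − r_EUR)T) ⇒ r_EUR = r_CHF − ln(F/S)/T
ln(0.9776/1.0024) = -0.025052; /(11/12) = -0.027329
r_EUR = 0.0144 + 0.027329 = 0.041729
r_EUR = 4.17%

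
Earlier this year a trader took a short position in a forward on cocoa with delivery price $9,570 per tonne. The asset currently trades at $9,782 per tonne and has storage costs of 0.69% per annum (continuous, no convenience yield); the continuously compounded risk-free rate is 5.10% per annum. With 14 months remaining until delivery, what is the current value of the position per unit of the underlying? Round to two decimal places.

Current fair forward for the remaining 14 months: F = S·e^((r + u)·T), (r + u) = 0.0510 + 0.0069 = 0.0579
F = 9782 · e^(0.0579 × 14/12) = 9782 × 1.06988375 = 10465.6028
Value of long forward = (F − K)·e^(−rT) = (10465.6028 − 9570) · e^(−0.0510·14/12)
= 895.6028 × 0.94223553 = 843.87
Short position value = −(long value) = -$843.87

-$843.87 per tonne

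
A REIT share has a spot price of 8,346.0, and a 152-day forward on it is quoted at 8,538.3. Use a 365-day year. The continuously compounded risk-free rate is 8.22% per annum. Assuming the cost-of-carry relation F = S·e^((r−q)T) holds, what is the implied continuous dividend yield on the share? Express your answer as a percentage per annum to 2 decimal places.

2.75%

From F = S·e^((r−q)T): (r − q) = ln(F/S)/T
ln(8538.3/8346.0) = ln(1.023041) = 0.022780
(r − q) = 0.022780 / (152/365) = 0.054702
q = r − ln(F/S)/T = 0.0822 − 0.054702 = 0.027498
q = 2.75%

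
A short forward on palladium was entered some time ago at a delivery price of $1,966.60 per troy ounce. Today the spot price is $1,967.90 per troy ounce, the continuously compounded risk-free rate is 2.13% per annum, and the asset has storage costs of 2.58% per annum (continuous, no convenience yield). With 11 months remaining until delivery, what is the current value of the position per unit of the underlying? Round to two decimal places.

-$86.42 per troy ounce

Current fair forward for the remaining 11 months: F = S·e^((r + u)·T), (r + u) = 0.0213 + 0.0258 = 0.0471
F = 1967.90 · e^(0.0471 × 11/12) = 1967.90 × 1.04412060 = 2054.7249
Value of long forward = (F − K)·e^(−rT) = (2054.7249 − 1966.60) · e^(−0.0213·11/12)
= 88.1249 × 0.98066438 = 86.42
Short position value = −(long value) = -$86.42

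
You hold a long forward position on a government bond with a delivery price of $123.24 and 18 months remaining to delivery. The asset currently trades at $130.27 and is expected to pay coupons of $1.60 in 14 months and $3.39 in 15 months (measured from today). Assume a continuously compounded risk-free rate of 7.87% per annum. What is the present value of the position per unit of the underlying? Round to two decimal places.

PV(remaining coupons) I = 1.60·e^(−0.0787·14/12) + 3.39·e^(−0.0787·15/12) = 4.5320
Current forward F = (S − I)·e^(rT) = (130.27 − 4.5320)·e^(0.0787·18/12) = 125.7380 × 1.125300 = 141.4930
Value (long) = (F − K)·e^(−rT) = (141.4930 − 123.24) × 0.888652 = 16.2206
Value = $16.22

$16.22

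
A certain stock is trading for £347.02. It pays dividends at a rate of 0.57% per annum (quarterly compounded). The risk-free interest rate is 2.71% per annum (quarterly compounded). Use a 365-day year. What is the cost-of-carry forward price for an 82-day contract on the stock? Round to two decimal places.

£348.69

F = S · (1+r/4)^(4T) / (1+q/4)^(4T)
= 347.02 × 1.006086 / 1.001280 = 347.02 × 1.004800
F = £348.69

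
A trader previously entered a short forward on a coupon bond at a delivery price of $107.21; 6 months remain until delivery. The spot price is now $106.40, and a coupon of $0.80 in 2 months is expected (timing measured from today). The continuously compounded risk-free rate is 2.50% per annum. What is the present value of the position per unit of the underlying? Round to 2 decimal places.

PV(remaining coupons) I = 0.80·e^(−0.0250·2/12) = 0.7967
Current forward F = (S − I)·e^(rT) = (106.40 − 0.7967)·e^(0.0250·6/12) = 105.6033 × 1.012578 = 106.9316
Value (long) = (F − K)·e^(−rT) = (106.9316 − 107.21) × 0.987578 = -0.2749
Short position value = −(long value) = $0.27

$0.27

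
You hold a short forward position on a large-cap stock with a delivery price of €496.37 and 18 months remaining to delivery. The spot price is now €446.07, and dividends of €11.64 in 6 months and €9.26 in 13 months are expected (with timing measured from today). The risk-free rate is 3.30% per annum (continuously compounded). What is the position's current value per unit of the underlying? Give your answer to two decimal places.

PV(remaining dividends) I = 11.64·e^(−0.0330·6/12) + 9.26·e^(−0.0330·13/12) = 20.3843
Current forward F = (S − I)·e^(rT) = (446.07 − 20.3843)·e^(0.0330·18/12) = 425.6857 × 1.050746 = 447.2875
Value (long) = (F − K)·e^(−rT) = (447.2875 − 496.37) × 0.951705 = -46.7121
Short position value = −(long value) = €46.71

€46.71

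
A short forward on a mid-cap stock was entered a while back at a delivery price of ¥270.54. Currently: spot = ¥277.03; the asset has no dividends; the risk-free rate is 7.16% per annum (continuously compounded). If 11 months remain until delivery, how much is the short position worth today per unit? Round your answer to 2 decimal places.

-¥23.68

Current fair forward for the remaining 11 months: F = S·e^(r·T), r = 0.0716
F = 277.03 · e^(0.0716 × 11/12) = 277.03 × 1.067835 = 295.8223
Value of long forward = (F − K)·e^(−rT) = (295.8223 − 270.54) · e^(−0.0716·11/12)
= 25.2823 × 0.936474 = 23.68
Short position value = −(long value) = -¥23.68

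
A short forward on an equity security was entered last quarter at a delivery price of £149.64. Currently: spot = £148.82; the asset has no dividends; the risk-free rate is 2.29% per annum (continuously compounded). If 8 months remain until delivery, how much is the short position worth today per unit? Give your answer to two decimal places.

Current fair forward for the remaining 8 months: F = S·e^(r·T), r = 0.0229
F = 148.82 · e^(0.0229 × 8/12) = 148.82 × 1.015384 = 151.1094
Value of long forward = (F − K)·e^(−rT) = (151.1094 − 149.64) · e^(−0.0229·8/12)
= 1.4694 × 0.984849 = 1.45
Short position value = −(long value) = -£1.45

-£1.45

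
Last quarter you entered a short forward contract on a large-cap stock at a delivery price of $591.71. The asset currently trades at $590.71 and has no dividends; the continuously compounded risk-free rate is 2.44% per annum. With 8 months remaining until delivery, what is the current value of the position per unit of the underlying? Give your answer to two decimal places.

Current fair forward for the remaining 8 months: F = S·e^(r·T), r = 0.0244
F = 590.71 · e^(0.0244 × 8/12) = 590.71 × 1.016400 = 600.3976
Value of long forward = (F − K)·e^(−rT) = (600.3976 − 591.71) · e^(−0.0244·8/12)
= 8.6876 × 0.983865 = 8.55
Short position value = −(long value) = -$8.55

-$8.55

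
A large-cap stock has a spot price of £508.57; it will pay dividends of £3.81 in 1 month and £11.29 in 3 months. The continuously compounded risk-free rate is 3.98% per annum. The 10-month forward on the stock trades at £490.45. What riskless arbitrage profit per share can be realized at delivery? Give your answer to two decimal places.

£19.79 per share

PV(dividends) I = 3.81·e^(−0.0398·1/12) + 11.29·e^(−0.0398·3/12) = 14.9756
Fair forward F* = (S − I)·e^(rT) = (508.57 − 14.9756)·e^0.033167 = 493.5944 × 1.033723 = 510.2399
Market £490.45 < fair 510.2399: forward underpriced → reverse cash-and-carry (short the stock, invest proceeds at r, pay the dividends, go long the forward).
Profit at T = |F_mkt − F*| = |490.45 − 510.2399| = £19.79 per share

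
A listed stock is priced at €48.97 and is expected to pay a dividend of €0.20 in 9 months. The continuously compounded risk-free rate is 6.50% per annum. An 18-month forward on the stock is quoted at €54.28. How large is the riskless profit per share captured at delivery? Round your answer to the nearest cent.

PV(dividends) I = 0.20·e^(−0.0650·9/12) = 0.1905
Fair forward F* = (S − I)·e^(rT) = (48.97 − 0.1905)·e^0.097500 = 48.7795 × 1.102411 = 53.7751
Market €54.28 > fair 53.7751: forward overpriced → cash-and-carry (borrow at r, buy the stock and collect the dividends, short the forward).
Profit at T = |F_mkt − F*| = |54.28 − 53.7751| = €0.50 per share

€0.50 per share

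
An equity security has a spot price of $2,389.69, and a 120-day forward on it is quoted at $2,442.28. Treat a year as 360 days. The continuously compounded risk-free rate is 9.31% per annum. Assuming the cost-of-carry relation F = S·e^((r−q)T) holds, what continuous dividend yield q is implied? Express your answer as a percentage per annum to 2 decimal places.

2.78%

From F = S·e^((r−q)T): (r − q) = ln(F/S)/T
ln(2442.28/2389.69) = ln(1.022007) = 0.021768
(r − q) = 0.021768 / (120/360) = 0.065304
q = r − ln(F/S)/T = 0.0931 − 0.065304 = 0.027796
q = 2.78%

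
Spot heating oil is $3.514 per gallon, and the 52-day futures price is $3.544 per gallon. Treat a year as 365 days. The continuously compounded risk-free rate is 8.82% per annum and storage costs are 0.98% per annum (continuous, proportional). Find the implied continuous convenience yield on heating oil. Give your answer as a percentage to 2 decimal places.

3.83%

F = S·e^((r+u−y)T) ⇒ (r+u−y) = ln(F/S)/T
ln(3.544/3.514) = 0.008501; /T ⇒ 0.059670
y = r + u − ln(F/S)/T = 0.0882 + 0.0098 − 0.059670 = 0.038330
y = 3.83%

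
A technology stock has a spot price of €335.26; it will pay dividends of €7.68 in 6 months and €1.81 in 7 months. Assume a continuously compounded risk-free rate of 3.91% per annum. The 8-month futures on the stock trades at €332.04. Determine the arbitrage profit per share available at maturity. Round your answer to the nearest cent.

€2.53 per share

PV(dividends) I = 7.68·e^(−0.0391·6/12) + 1.81·e^(−0.0391·7/12) = 9.3005
Fair futures F* = (S − I)·e^(rT) = (335.26 − 9.3005)·e^0.026067 = 325.9595 × 1.026410 = 334.5681
Market €332.04 < fair 334.5681: forward underpriced → reverse cash-and-carry (short the stock, invest proceeds at r, pay the dividends, go long the forward).
Profit at T = |F_mkt − F*| = |332.04 − 334.5681| = €2.53 per share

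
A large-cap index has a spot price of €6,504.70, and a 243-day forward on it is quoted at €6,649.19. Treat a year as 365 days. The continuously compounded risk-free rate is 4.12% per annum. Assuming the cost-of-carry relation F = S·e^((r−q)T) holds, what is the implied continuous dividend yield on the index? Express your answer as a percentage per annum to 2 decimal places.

0.82%

From F = S·e^((r−q)T): (r − q) = ln(F/S)/T
ln(6649.19/6504.70) = ln(1.022213) = 0.021970
(r − q) = 0.021970 / (243/365) = 0.033000
q = r − ln(F/S)/T = 0.0412 − 0.033000 = 0.008200
q = 0.82%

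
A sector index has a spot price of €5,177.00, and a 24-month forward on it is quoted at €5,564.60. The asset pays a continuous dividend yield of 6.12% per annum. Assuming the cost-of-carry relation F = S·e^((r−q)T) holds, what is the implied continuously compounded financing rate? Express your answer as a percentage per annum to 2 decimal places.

9.73%

From F = S·e^((r−q)T): (r − q) = ln(F/S)/T
ln(5564.60/5177.00) = ln(1.074870) = 0.072200
(r − q) = 0.072200 / (24/12) = 0.036100
r = ln(F/S)/T + q = 0.036100 + 0.0612 = 0.097300
r = 9.73%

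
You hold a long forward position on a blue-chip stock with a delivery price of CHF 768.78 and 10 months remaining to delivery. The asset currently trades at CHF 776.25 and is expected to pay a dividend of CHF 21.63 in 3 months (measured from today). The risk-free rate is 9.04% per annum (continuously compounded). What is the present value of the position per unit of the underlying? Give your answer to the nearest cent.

PV(remaining dividends) I = 21.63·e^(−0.0904·3/12) = 21.1466
Current forward F = (S − I)·e^(rT) = (776.25 − 21.1466)·e^(0.0904·10/12) = 755.1034 × 1.078244 = 814.1857
Value (long) = (F − K)·e^(−rT) = (814.1857 − 768.78) × 0.927434 = 42.1108
Value = CHF 42.11

CHF 42.11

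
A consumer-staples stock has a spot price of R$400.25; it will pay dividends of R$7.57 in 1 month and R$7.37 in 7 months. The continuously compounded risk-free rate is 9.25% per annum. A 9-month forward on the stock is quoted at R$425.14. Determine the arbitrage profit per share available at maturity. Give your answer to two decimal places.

R$11.67 per share

PV(dividends) I = 7.57·e^(−0.0925·1/12) + 7.37·e^(−0.0925·7/12) = 14.4947
Fair forward F* = (S − I)·e^(rT) = (400.25 − 14.4947)·e^0.069375 = 385.7553 × 1.071838 = 413.4672
Market R$425.14 > fair 413.4672: forward overpriced → cash-and-carry (borrow at r, buy the stock and collect the dividends, short the forward).
Profit at T = |F_mkt − F*| = |425.14 − 413.4672| = R$11.67 per share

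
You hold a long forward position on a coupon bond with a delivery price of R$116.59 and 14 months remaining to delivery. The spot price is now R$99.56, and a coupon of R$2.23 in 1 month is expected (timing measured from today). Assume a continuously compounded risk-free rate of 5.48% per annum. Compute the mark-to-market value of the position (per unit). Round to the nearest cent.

PV(remaining coupons) I = 2.23·e^(−0.0548·1/12) = 2.2198
Current forward F = (S − I)·e^(rT) = (99.56 − 2.2198)·e^(0.0548·14/12) = 97.3402 × 1.066021 = 103.7667
Value (long) = (F − K)·e^(−rT) = (103.7667 − 116.59) × 0.938068 = -12.0291
Value = -R$12.03

-R$12.03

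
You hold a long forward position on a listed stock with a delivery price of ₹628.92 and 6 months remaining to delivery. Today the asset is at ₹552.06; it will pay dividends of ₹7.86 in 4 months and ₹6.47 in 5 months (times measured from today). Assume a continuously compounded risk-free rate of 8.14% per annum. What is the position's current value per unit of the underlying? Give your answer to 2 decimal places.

PV(remaining dividends) I = 7.86·e^(−0.0814·4/12) + 6.47·e^(−0.0814·5/12) = 13.9038
Current forward F = (S − I)·e^(rT) = (552.06 − 13.9038)·e^(0.0814·6/12) = 538.1562 × 1.041540 = 560.5112
Value (long) = (F − K)·e^(−rT) = (560.5112 − 628.92) × 0.960117 = -65.6805
Value = -₹65.68

-₹65.68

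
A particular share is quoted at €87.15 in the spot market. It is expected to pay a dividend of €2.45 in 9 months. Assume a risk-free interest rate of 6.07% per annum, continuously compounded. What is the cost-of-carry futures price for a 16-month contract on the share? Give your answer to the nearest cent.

PV(dividends) I = 2.45·e^(−0.0607·9/12)
I = 2.3410
F = (S − I)·e^(rT) = (87.15 − 2.3410) · e^(0.0607·16/12)
= 84.8090 · e^0.080933 = 84.8090 × 1.084298 = €91.96

€91.96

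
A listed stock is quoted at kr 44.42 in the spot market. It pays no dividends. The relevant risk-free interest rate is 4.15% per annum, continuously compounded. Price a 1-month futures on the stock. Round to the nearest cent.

F = S·e^(rT) = 44.42 · e^(0.0415 × 1/12)
= 44.42 · e^0.003458 = 44.42 × 1.003464
F = kr 44.57

kr 44.57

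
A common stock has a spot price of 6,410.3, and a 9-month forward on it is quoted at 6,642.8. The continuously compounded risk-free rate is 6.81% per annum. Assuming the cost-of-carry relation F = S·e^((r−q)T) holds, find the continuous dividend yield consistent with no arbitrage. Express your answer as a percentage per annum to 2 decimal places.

2.06%

From F = S·e^((r−q)T): (r − q) = ln(F/S)/T
ln(6642.8/6410.3) = ln(1.036270) = 0.035628
(r − q) = 0.035628 / (9/12) = 0.047504
q = r − ln(F/S)/T = 0.0681 − 0.047504 = 0.020596
q = 2.06%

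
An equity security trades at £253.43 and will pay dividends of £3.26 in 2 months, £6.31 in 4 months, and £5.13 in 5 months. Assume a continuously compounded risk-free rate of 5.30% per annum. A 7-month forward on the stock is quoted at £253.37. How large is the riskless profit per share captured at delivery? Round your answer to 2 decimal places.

PV(dividends) I = 3.26·e^(−0.0530·2/12) + 6.31·e^(−0.0530·4/12) + 5.13·e^(−0.0530·5/12) = 14.4488
Fair forward F* = (S − I)·e^(rT) = (253.43 − 14.4488)·e^0.030917 = 238.9812 × 1.031400 = 246.4852
Market £253.37 > fair 246.4852: forward overpriced → cash-and-carry (borrow at r, buy the stock and collect the dividends, short the forward).
Profit at T = |F_mkt − F*| = |253.37 − 246.4852| = £6.88 per share

£6.88 per share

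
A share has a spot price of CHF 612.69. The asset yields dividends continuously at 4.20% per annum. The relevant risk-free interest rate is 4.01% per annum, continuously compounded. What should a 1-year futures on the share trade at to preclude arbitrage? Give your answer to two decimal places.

CHF 611.53

F = S·e^((r − q)T) = 612.69 · e^((0.0401 − 0.0420) × 12/12)
= 612.69 · e^-0.001900 = 612.69 × 0.998102
F = CHF 611.53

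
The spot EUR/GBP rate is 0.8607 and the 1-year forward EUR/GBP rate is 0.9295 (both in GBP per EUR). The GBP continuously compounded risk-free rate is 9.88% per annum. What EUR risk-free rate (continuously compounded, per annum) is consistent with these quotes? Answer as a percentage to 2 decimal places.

2.19%

F = S·e^((r_GBP − r_EUR)T) ⇒ r_EUR = r_GBP − ln(F/S)/T
ln(0.9295/0.8607) = 0.076901; /(1) = 0.076901
r_EUR = 0.0988 − 0.076901 = 0.021899
r_EUR = 2.19%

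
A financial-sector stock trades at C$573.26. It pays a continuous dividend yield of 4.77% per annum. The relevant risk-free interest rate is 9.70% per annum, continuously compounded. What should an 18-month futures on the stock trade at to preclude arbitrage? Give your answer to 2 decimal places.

F = S·e^((r − q)T) = 573.26 · e^((0.0970 − 0.0477) × 18/12)
= 573.26 · e^0.073950 = 573.26 × 1.076753
F = C$617.26

C$617.26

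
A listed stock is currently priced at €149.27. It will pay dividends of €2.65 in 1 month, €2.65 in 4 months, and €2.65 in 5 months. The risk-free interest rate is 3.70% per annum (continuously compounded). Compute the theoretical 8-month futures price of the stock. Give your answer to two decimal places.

PV(dividends) I = 2.65·e^(−0.0370·1/12) + 2.65·e^(−0.0370·4/12) + 2.65·e^(−0.0370·5/12)
I = 2.6418 + 2.6175 + 2.6095 = 7.8688
F = (S − I)·e^(rT) = (149.27 − 7.8688) · e^(0.0370·8/12)
= 141.4012 · e^0.024667 = 141.4012 × 1.024974 = €144.93

€144.93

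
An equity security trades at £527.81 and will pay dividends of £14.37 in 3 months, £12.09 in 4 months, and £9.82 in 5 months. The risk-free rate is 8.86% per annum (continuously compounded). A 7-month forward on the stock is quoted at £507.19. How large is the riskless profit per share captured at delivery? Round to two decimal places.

£11.49 per share

PV(dividends) I = 14.37·e^(−0.0886·3/12) + 12.09·e^(−0.0886·4/12) + 9.82·e^(−0.0886·5/12) = 35.2575
Fair forward F* = (S − I)·e^(rT) = (527.81 − 35.2575)·e^0.051683 = 492.5525 × 1.053042 = 518.6785
Market £507.19 < fair 518.6785: forward underpriced → reverse cash-and-carry (short the stock, invest proceeds at r, pay the dividends, go long the forward).
Profit at T = |F_mkt − F*| = |507.19 − 518.6785| = £11.49 per share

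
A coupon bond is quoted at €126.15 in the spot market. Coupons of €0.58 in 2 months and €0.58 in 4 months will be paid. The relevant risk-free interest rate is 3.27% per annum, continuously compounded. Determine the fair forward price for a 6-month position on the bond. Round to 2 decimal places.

PV(coupons) I = 0.58·e^(−0.0327·2/12) + 0.58·e^(−0.0327·4/12)
I = 0.5768 + 0.5737 = 1.1505
F = (S − I)·e^(rT) = (126.15 − 1.1505) · e^(0.0327·6/12)
= 124.9995 · e^0.016350 = 124.9995 × 1.016484 = €127.06

€127.06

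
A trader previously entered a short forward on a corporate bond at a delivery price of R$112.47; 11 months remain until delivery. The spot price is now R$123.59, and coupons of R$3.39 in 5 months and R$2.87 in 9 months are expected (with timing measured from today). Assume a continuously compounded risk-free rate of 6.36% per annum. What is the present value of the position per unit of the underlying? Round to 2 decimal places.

-R$11.45

PV(remaining coupons) I = 3.39·e^(−0.0636·5/12) + 2.87·e^(−0.0636·9/12) = 6.0377
Current forward F = (S − I)·e^(rT) = (123.59 − 6.0377)·e^(0.0636·11/12) = 117.5523 × 1.060033 = 124.6093
Value (long) = (F − K)·e^(−rT) = (124.6093 − 112.47) × 0.943367 = 11.4518
Short position value = −(long value) = -R$11.45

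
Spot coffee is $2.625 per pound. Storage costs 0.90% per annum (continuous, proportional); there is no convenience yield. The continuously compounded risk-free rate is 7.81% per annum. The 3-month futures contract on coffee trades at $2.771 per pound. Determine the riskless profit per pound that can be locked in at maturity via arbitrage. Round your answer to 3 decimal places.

Fair futures: F* = S·e^(carry·T), with carry = (r + u) = 0.0781 + 0.0090 = 0.0871
F* = 2.625 · e^(0.0871 × 3/12) = 2.625 · e^0.021775 = 2.625 × 1.022014 = $2.6828
Market $2.771 > fair $2.6828: forward overpriced → cash-and-carry (buy spot, short the forward).
At maturity, profit = |F_mkt − F*| = |2.771 − 2.6828| = $0.088 per pound

$0.088 per pound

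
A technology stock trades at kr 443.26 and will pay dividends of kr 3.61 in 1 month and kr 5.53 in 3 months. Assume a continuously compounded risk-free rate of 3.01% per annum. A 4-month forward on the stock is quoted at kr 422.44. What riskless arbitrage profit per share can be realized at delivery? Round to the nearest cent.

kr 16.11 per share

PV(dividends) I = 3.61·e^(−0.0301·1/12) + 5.53·e^(−0.0301·3/12) = 9.0895
Fair forward F* = (S − I)·e^(rT) = (443.26 − 9.0895)·e^0.010033 = 434.1705 × 1.010083 = 438.5482
Market kr 422.44 < fair 438.5482: forward underpriced → reverse cash-and-carry (short the stock, invest proceeds at r, pay the dividends, go long the forward).
Profit at T = |F_mkt − F*| = |422.44 − 438.5482| = kr 16.11 per share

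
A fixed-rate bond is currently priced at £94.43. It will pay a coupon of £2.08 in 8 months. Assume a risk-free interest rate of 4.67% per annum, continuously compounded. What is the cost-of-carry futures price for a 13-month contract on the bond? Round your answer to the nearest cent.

£97.21

PV(coupons) I = 2.08·e^(−0.0467·8/12)
I = 2.0162
F = (S − I)·e^(rT) = (94.43 − 2.0162) · e^(0.0467·13/12)
= 92.4138 · e^0.050592 = 92.4138 × 1.051894 = £97.21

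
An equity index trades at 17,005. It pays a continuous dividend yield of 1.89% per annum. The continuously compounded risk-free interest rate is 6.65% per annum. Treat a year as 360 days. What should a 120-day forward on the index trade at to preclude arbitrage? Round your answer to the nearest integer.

F = S·e^((r − q)T) = 17005 · e^((0.0665 − 0.0189) × 120/360)
= 17005 · e^0.015867 = 17005 × 1.015994
F = 17,277

17,277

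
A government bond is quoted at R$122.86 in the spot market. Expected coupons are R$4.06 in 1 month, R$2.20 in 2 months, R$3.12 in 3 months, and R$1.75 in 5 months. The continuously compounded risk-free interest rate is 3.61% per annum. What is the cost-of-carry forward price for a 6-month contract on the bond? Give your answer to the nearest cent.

PV(coupons) I = 4.06·e^(−0.0361·1/12) + 2.20·e^(−0.0361·2/12) + 3.12·e^(−0.0361·3/12) + 1.75·e^(−0.0361·5/12)
I = 4.0478 + 2.1868 + 3.0920 + 1.7239 = 11.0505
F = (S − I)·e^(rT) = (122.86 − 11.0505) · e^(0.0361·6/12)
= 111.8095 · e^0.018050 = 111.8095 × 1.018214 = R$113.85

R$113.85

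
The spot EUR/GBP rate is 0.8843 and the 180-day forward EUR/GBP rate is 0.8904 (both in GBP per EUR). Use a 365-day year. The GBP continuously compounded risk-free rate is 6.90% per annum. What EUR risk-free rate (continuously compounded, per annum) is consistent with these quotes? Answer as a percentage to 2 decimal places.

F = S·e^((r_GBP − r_EUR)T) ⇒ r_EUR = r_GBP − ln(F/S)/T
ln(0.8904/0.8843) = 0.006874; /(180/365) = 0.013939
r_EUR = 0.0690 − 0.013939 = 0.055061
r_EUR = 5.51%

5.51%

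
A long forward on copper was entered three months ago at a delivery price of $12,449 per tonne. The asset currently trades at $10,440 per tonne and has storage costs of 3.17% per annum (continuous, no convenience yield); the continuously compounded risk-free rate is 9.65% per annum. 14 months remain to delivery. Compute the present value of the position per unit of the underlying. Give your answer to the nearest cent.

Current fair forward for the remaining 14 months: F = S·e^((r + u)·T), (r + u) = 0.0965 + 0.0317 = 0.1282
F = 10440 · e^(0.1282 × 14/12) = 10440 × 1.16133089 = 12124.2945
Value of long forward = (F − K)·e^(−rT) = (12124.2945 − 12449) · e^(−0.0965·14/12)
= -324.7055 × 0.89352288 = -290.13

-$290.13 per tonne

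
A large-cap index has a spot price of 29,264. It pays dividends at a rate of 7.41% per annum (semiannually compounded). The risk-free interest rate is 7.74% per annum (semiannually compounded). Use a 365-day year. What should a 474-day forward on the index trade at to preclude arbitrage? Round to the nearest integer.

29,385

F = S · (1+r/2)^(2T) / (1+q/2)^(2T)
= 29264 × 1.103644 / 1.099097 = 29264 × 1.004137
F = 29,385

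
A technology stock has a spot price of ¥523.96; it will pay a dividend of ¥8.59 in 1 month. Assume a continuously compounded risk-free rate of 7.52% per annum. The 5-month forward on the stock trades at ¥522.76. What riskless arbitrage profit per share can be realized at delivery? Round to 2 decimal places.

¥9.07 per share

PV(dividends) I = 8.59·e^(−0.0752·1/12) = 8.5363
Fair forward F* = (S − I)·e^(rT) = (523.96 − 8.5363)·e^0.031333 = 515.4237 × 1.031829 = 531.8291
Market ¥522.76 < fair 531.8291: forward underpriced → reverse cash-and-carry (short the stock, invest proceeds at r, pay the dividends, go long the forward).
Profit at T = |F_mkt − F*| = |522.76 − 531.8291| = ¥9.07 per share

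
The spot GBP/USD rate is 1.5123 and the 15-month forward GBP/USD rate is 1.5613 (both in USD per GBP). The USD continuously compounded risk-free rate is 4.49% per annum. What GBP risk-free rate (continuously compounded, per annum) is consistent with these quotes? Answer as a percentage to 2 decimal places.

1.94%

F = S·e^((r_USD − r_GBP)T) ⇒ r_GBP = r_USD − ln(F/S)/T
ln(1.5613/1.5123) = 0.031887; /(15/12) = 0.025510
r_GBP = 0.0449 − 0.025510 = 0.019390
r_GBP = 1.94%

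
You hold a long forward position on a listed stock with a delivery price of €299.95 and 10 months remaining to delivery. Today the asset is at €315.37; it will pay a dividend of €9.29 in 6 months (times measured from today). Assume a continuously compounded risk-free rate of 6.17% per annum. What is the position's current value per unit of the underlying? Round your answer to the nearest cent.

PV(remaining dividends) I = 9.29·e^(−0.0617·6/12) = 9.0078
Current forward F = (S − I)·e^(rT) = (315.37 − 9.0078)·e^(0.0617·10/12) = 306.3622 × 1.052761 = 322.5262
Value (long) = (F − K)·e^(−rT) = (322.5262 − 299.95) × 0.949883 = 21.4447
Value = €21.44

€21.44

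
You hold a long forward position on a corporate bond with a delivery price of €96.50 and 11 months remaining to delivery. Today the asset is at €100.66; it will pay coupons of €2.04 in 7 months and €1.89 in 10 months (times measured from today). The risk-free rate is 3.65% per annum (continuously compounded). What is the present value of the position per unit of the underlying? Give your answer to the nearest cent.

PV(remaining coupons) I = 2.04·e^(−0.0365·7/12) + 1.89·e^(−0.0365·10/12) = 3.8304
Current forward F = (S − I)·e^(rT) = (100.66 − 3.8304)·e^(0.0365·11/12) = 96.8296 × 1.034024 = 100.1241
Value (long) = (F − K)·e^(−rT) = (100.1241 − 96.50) × 0.967095 = 3.5048
Value = €3.50

€3.50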